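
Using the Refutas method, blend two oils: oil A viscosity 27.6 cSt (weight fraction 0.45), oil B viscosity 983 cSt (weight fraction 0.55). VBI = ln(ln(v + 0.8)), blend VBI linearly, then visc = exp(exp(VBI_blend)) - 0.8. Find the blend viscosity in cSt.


Refutas method: VBN_i = 14.534*ln(ln(visc_i + 0.8)) + 10.975, blended linearly by mass fraction; since VBN is linear in VBI_i = ln(ln(visc_i + 0.8)) and the fractions sum to 1, blend VBI directly: visc = exp(exp(VBI_blend)) - 0.8
VBI_1 = ln(ln(27.6 + 0.8)) = 1.20788
VBI_2 = ln(ln(983 + 0.8)) = 1.93028
VBI_blend = 0.45 * 1.20788 + 0.55 * 1.93028 = 1.6052
visc_blend = exp(exp(1.6052)) - 0.8 = 144.5

144.5 cSt


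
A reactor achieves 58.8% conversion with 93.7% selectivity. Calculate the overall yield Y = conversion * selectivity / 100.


Overall yield = conversion (%) * selectivity (%) / 100
Conversion = 58.8%, Selectivity = 93.7%
Y = 58.8 * 93.7 / 100
= 55.0956 %

55.0956 %


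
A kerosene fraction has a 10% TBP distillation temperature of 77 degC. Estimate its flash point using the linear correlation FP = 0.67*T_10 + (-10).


FP = 0.67 * 77 + (-10) = 41.59

41.59 degC


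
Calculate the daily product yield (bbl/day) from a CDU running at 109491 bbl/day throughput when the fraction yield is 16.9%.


Crude throughput = 109491 bbl/day
Fraction yield = 16.9%
yield = throughput * fraction / 100
yield = 109491 * 16.9 / 100 = 18503.979

18503.979 bbl/day


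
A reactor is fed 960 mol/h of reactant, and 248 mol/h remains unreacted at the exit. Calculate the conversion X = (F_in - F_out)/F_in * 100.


X = (F_in - F_out) / F_in * 100
Moles reacted = 960 - 248 = 712
X = 712 / 960 * 100
= 0.7417 * 100
= 74.17 %

74.17 %


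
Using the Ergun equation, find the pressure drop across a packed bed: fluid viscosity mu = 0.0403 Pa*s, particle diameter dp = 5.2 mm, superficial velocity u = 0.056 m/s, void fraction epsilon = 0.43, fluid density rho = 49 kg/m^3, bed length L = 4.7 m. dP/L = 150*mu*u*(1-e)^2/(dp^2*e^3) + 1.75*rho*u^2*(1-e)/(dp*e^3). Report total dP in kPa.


dp = 5.2 mm = 0.0052 m
Viscous term = 150*0.0403*0.056*(1-0.43)^2 / (0.0052^2*0.43^3) = 51159
Inertial term = 1.75*49*0.056^2*(1-0.43) / (0.0052*0.43^3) = 370.746
dP/L = 51159 + 370.746 = 51529.7 Pa/m
dP = 51529.7 * 4.7 / 1000 = 242.2 kPa

242.2 kPa


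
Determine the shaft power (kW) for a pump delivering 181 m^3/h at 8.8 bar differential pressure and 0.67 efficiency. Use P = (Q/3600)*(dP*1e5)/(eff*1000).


Q = 181 / 3600 = 0.0502778 m^3/s
P = 0.0502778 * (8.8 * 1e5) / 0.67 / 1000 = 66.04

66.04 kW


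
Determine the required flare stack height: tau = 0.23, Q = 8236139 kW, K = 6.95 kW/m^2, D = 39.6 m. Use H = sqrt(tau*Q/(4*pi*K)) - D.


tau*Q/(4*pi*K) = 0.23 * 8236139 / (4 * pi * 6.95) = 21689.9
sqrt(21689.9) = 147.275
H = 147.275 - 39.6 = 107.7

107.7 m


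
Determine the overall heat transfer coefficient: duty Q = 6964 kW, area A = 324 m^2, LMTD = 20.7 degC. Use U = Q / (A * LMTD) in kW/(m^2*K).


From Q = U*A*LMTD, U = Q / (A * LMTD)
U = 6964 / (324 * 20.7) = 6964 / 6706.8 = 1.038

1.038 kW/(m^2*K)


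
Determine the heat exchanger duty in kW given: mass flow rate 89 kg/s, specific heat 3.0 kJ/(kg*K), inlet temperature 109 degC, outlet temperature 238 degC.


Q = m_dot * cp * delta_T
delta_T = 238 - 109 = 129 K
Q = 89 * 3.0 * 129
= 267 * 129
= 34443 kW

34443 kW


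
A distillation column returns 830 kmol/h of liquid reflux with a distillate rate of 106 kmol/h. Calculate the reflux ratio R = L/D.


Reflux ratio definition: R = L / D (liquid returned / distillate withdrawn)
L = 830 kmol/h, D = 106 kmol/h
R = 830 / 106 = 7.830

7.830


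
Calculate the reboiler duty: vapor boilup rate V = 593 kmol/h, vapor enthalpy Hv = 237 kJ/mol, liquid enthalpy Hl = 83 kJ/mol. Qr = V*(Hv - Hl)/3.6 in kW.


Qr = 593 * (237 - 83) / 3.6 = 593 * 154 / 3.6 = 25370

25370 kW


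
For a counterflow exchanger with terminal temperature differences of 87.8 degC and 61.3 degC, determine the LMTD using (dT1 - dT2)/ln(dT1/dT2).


LMTD = (dT1 - dT2) / ln(dT1/dT2)
= (87.8 - 61.3) / ln(87.8 / 61.3) = 26.5 / 0.359282 = 73.76

73.76 degC


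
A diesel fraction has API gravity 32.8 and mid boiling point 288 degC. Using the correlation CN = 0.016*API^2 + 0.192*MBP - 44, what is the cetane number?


CN = 0.016 * 32.8^2 + 0.192 * 288 - 44
CN = 17.21344 + 55.296 - 44 = 28.50944

28.50944


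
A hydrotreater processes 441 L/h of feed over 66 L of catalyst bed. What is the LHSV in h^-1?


LHSV = volumetric feed rate / catalyst volume
= 441 L/h / 66 L
= 6.682 h^-1

6.682 h^-1


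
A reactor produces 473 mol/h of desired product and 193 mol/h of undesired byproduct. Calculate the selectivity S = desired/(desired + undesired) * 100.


Selectivity = desired / (desired + undesired) * 100
Total products = 473 + 193 = 666 mol/h
S = 473 / 666 * 100
= 0.7102 * 100
= 71.02 %

71.02 %


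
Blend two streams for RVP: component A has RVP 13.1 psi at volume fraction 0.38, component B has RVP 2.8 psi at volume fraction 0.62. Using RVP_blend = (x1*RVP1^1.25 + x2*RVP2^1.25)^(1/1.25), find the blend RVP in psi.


Chevron index: RVP_blend = (sum xi*RVPi^1.25)^(1/1.25)
RVP^1.25 terms: 0.38 * 13.1^1.25 + 0.62 * 2.8^1.25 = 11.7161
RVP_blend = 11.7161^(1/1.25) = 7.162

7.162 psi


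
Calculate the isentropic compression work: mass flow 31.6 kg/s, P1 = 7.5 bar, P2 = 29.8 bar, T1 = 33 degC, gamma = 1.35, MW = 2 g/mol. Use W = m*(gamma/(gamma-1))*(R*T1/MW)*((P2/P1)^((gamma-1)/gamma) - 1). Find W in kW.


Isentropic work: W = m*(gamma/(gamma-1))*(R*T1/MW)*((P2/P1)^((gamma-1)/gamma) - 1)
T1 = 33 + 273.15 = 306.15 K
Pressure ratio = 29.8 / 7.5 = 3.97333
Exponent = (1.35 - 1)/1.35 = 0.259259
(P2/P1)^exp - 1 = 3.97333^0.259259 - 1 = 0.430001
W = 31.6 * 1.35 / 0.35 * 8.314 * 306.15 / 2 * 0.430001 = 66700

66700 kW


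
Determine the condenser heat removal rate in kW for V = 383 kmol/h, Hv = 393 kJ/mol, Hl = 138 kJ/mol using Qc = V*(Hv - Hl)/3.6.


Qc = 383 * (393 - 138) / 3.6 = 383 * 255 / 3.6 = 27130

27130 kW


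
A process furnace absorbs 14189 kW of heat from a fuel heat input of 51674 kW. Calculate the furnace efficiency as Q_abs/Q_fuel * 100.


Furnace efficiency = Q_absorbed / Q_fuel * 100
= 14189 / 51674 * 100 = 27.46

27.46 %


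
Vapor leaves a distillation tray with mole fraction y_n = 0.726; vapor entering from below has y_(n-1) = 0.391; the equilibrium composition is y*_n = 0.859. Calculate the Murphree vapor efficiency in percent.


Murphree vapor efficiency: EMV = (y_n - y_(n-1)) / (y*_n - y_(n-1)) * 100
EMV = (0.726 - 0.391) / (0.859 - 0.391) * 100 = 0.335 / 0.468 * 100 = 71.58

71.58 %


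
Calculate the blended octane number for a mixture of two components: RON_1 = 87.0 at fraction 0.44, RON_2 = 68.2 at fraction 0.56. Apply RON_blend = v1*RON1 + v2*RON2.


Linear blending: RON_blend = sum(vi * RONi)
Contribution 1: 0.44 * 87.0 = 38.28
Contribution 2: 0.56 * 68.2 = 38.192
RON_blend = 38.28 + 38.192 = 76.472

76.472


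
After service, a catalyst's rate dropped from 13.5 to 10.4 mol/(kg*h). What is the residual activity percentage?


Activity (%) = (rate_used / rate_fresh) * 100
rate_used = 10.4, rate_fresh = 13.5
= (10.4 / 13.5) * 100
= 0.7704 * 100 = 77.04

77.04 %


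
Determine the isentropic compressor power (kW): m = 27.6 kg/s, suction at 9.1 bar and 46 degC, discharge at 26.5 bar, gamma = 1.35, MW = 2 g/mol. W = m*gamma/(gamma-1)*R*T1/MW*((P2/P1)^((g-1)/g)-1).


Isentropic work: W = m*(gamma/(gamma-1))*(R*T1/MW)*((P2/P1)^((gamma-1)/gamma) - 1)
T1 = 46 + 273.15 = 319.15 K
Pressure ratio = 26.5 / 9.1 = 2.91209
Exponent = (1.35 - 1)/1.35 = 0.259259
(P2/P1)^exp - 1 = 2.91209^0.259259 - 1 = 0.319317
W = 27.6 * 1.35 / 0.35 * 8.314 * 319.15 / 2 * 0.319317 = 45100

45100 kW


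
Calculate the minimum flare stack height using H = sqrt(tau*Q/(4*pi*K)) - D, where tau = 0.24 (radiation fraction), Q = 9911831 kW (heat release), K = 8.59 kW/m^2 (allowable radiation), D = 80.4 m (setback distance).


tau*Q/(4*pi*K) = 0.24 * 9911831 / (4 * pi * 8.59) = 22037.5
sqrt(22037.5) = 148.45
H = 148.45 - 80.4 = 68.05

68.05 m


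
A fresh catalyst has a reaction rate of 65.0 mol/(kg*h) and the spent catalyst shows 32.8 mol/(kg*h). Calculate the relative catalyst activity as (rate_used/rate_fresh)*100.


Activity (%) = (rate_used / rate_fresh) * 100
rate_used = 32.8, rate_fresh = 65.0
= (32.8 / 65.0) * 100
= 0.5046 * 100 = 50.46

50.46 %


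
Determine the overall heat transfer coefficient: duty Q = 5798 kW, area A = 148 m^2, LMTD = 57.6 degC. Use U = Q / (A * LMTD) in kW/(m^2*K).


From Q = U*A*LMTD, U = Q / (A * LMTD)
U = 5798 / (148 * 57.6) = 5798 / 8524.8 = 0.6801

0.6801 kW/(m^2*K)


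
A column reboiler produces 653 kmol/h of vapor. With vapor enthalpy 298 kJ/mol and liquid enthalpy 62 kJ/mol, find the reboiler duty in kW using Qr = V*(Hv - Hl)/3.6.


Qr = 653 * (298 - 62) / 3.6 = 653 * 236 / 3.6 = 42810

42810 kW


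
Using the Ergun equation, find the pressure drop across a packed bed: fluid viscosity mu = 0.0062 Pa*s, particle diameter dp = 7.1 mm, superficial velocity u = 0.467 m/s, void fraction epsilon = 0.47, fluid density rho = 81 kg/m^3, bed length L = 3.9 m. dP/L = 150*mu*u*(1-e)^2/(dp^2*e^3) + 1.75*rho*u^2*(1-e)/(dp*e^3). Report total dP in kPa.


dp = 7.1 mm = 0.0071 m
Viscous term = 150*0.0062*0.467*(1-0.47)^2 / (0.0071^2*0.47^3) = 23309.9
Inertial term = 1.75*81*0.467^2*(1-0.47) / (0.0071*0.47^3) = 22227
dP/L = 23309.9 + 22227 = 45536.9 Pa/m
dP = 45536.9 * 3.9 / 1000 = 177.6 kPa

177.6 kPa


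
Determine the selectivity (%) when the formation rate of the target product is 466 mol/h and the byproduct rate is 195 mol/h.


Selectivity = desired / (desired + undesired) * 100
Total products = 466 + 195 = 661 mol/h
S = 466 / 661 * 100
= 0.7050 * 100
= 70.50 %

70.50 %


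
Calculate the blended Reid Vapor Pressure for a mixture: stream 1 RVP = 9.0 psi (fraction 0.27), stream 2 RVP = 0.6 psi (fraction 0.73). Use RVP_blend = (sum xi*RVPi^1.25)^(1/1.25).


Chevron index: RVP_blend = (sum xi*RVPi^1.25)^(1/1.25)
RVP^1.25 terms: 0.27 * 9.0^1.25 + 0.73 * 0.6^1.25 = 4.59437
RVP_blend = 4.59437^(1/1.25) = 3.387

3.387 psi


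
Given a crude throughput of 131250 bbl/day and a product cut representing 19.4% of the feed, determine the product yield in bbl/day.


Crude throughput = 131250 bbl/day
Fraction yield = 19.4%
yield = throughput * fraction / 100
yield = 131250 * 19.4 / 100 = 25462.5

25462.5 bbl/day


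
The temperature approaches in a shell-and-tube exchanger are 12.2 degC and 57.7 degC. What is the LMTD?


LMTD = (dT1 - dT2) / ln(dT1/dT2)
= (12.2 - 57.7) / ln(12.2 / 57.7) = -45.5 / -1.55382 = 29.28

29.28 degC


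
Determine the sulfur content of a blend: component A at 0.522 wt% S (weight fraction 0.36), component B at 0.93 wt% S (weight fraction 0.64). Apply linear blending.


Linear sulfur blending: S_blend = x1*S1 + x2*S2
Contribution 1: 0.36 * 0.522 = 0.18792 wt%
Contribution 2: 0.64 * 0.93 = 0.5952 wt%
S_blend = 0.18792 + 0.5952 = 0.78312

0.78312 wt%


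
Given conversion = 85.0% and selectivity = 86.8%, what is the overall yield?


Overall yield = conversion (%) * selectivity (%) / 100
Conversion = 85.0%, Selectivity = 86.8%
Y = 85.0 * 86.8 / 100
= 73.78 %

73.78 %


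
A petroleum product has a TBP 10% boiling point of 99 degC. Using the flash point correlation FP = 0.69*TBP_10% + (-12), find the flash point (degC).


FP = 0.69 * 99 + (-12) = 56.31

56.31 degC


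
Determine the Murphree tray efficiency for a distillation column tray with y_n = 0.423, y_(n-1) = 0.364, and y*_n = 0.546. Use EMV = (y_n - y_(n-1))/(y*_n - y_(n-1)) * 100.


Murphree vapor efficiency: EMV = (y_n - y_(n-1)) / (y*_n - y_(n-1)) * 100
EMV = (0.423 - 0.364) / (0.546 - 0.364) * 100 = 0.059 / 0.182 * 100 = 32.42

32.42 %


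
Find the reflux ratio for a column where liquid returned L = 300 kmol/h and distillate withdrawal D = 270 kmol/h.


Reflux ratio definition: R = L / D (liquid returned / distillate withdrawn)
L = 300 kmol/h, D = 270 kmol/h
R = 300 / 270 = 1.111

1.111


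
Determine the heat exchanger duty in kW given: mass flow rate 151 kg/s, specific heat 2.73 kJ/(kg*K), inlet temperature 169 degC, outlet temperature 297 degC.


Q = m_dot * cp * delta_T
delta_T = 297 - 169 = 128 K
Q = 151 * 2.73 * 128
= 412.23 * 128
= 52765.44 kW

52765.44 kW


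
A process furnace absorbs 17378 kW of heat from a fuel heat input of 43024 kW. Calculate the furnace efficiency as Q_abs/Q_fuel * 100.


Furnace efficiency = Q_absorbed / Q_fuel * 100
= 17378 / 43024 * 100 = 40.39

40.39 %


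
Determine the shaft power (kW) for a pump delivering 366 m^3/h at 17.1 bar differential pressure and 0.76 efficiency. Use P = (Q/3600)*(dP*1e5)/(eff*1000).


Q = 366 / 3600 = 0.101667 m^3/s
P = 0.101667 * (17.1 * 1e5) / 0.76 / 1000 = 228.8

228.8 kW


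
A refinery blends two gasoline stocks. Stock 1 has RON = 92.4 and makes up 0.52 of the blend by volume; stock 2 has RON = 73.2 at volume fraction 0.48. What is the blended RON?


Linear blending: RON_blend = sum(vi * RONi)
Contribution 1: 0.52 * 92.4 = 48.048
Contribution 2: 0.48 * 73.2 = 35.136
RON_blend = 48.048 + 35.136 = 83.184

83.184


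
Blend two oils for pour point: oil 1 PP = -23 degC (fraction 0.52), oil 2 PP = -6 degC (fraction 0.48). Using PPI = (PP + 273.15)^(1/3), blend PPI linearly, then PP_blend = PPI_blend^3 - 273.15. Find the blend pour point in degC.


PPI_1 = (-23 + 273.15)^(1/3) = 6.300865
PPI_2 = (-6 + 273.15)^(1/3) = 6.440482
PPI_blend = 0.52 * 6.300865 + 0.48 * 6.440482 = 6.367881
PP_blend = 6.367881^3 - 273.15 = 258.217 - 273.15 = -14.93

-14.93 degC


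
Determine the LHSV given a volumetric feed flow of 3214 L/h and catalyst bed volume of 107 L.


LHSV = volumetric feed rate / catalyst volume
= 3214 L/h / 107 L
= 30.04 h^-1

30.04 h^-1


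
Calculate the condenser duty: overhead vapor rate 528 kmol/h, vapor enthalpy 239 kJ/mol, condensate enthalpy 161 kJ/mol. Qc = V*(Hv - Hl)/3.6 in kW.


Qc = 528 * (239 - 161) / 3.6 = 528 * 78 / 3.6 = 11440

11440 kW


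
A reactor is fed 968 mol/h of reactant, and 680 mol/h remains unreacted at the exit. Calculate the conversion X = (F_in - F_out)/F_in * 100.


X = (F_in - F_out) / F_in * 100
Moles reacted = 968 - 680 = 288
X = 288 / 968 * 100
= 0.2975 * 100
= 29.75 %

29.75 %


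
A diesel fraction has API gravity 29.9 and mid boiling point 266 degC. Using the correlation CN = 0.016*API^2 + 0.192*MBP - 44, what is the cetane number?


CN = 0.016 * 29.9^2 + 0.192 * 266 - 44
CN = 14.30416 + 51.072 - 44 = 21.37616

21.37616


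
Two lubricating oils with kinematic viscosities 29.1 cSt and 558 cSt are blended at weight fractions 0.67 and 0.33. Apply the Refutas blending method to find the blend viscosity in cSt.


Refutas method: VBN_i = 14.534*ln(ln(visc_i + 0.8)) + 10.975, blended linearly by mass fraction; since VBN is linear in VBI_i = ln(ln(visc_i + 0.8)) and the fractions sum to 1, blend VBI directly: visc = exp(exp(VBI_blend)) - 0.8
VBI_1 = ln(ln(29.1 + 0.8)) = 1.22315
VBI_2 = ln(ln(558 + 0.8)) = 1.84464
VBI_blend = 0.67 * 1.22315 + 0.33 * 1.84464 = 1.42824
visc_blend = exp(exp(1.42824)) - 0.8 = 64.00

64.00 cSt


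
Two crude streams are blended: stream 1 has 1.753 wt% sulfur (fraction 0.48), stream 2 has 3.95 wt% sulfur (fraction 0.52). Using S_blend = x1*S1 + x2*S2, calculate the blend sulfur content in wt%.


Linear sulfur blending: S_blend = x1*S1 + x2*S2
Contribution 1: 0.48 * 1.753 = 0.84144 wt%
Contribution 2: 0.52 * 3.95 = 2.054 wt%
S_blend = 0.84144 + 2.054 = 2.89544

2.89544 wt%


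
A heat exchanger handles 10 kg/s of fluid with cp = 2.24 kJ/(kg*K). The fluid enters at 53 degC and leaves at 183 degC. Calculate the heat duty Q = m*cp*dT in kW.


Q = m_dot * cp * delta_T
delta_T = 183 - 53 = 130 K
Q = 10 * 2.24 * 130
= 22.4 * 130
= 2912 kW

2912 kW


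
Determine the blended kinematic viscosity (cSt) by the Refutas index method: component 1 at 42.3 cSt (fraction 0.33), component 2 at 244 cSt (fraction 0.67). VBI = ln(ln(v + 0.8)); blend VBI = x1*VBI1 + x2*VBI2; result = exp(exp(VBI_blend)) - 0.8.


Refutas method: VBN_i = 14.534*ln(ln(visc_i + 0.8)) + 10.975, blended linearly by mass fraction; since VBN is linear in VBI_i = ln(ln(visc_i + 0.8)) and the fractions sum to 1, blend VBI directly: visc = exp(exp(VBI_blend)) - 0.8
VBI_1 = ln(ln(42.3 + 0.8)) = 1.32536
VBI_2 = ln(ln(244 + 0.8)) = 1.70483
VBI_blend = 0.33 * 1.32536 + 0.67 * 1.70483 = 1.5796
visc_blend = exp(exp(1.5796)) - 0.8 = 127.3

127.3 cSt


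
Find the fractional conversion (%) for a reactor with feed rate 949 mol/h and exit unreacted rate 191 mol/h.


X = (F_in - F_out) / F_in * 100
Moles reacted = 949 - 191 = 758
X = 758 / 949 * 100
= 0.7987 * 100
= 79.87 %

79.87 %


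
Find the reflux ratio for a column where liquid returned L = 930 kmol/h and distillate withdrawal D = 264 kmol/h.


Reflux ratio definition: R = L / D (liquid returned / distillate withdrawn)
L = 930 kmol/h, D = 264 kmol/h
R = 930 / 264 = 3.523

3.523


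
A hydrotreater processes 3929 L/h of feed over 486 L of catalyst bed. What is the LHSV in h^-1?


LHSV = volumetric feed rate / catalyst volume
= 3929 L/h / 486 L
= 8.084 h^-1

8.084 h^-1


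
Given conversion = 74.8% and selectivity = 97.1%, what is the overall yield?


Overall yield = conversion (%) * selectivity (%) / 100
Conversion = 74.8%, Selectivity = 97.1%
Y = 74.8 * 97.1 / 100
= 72.6308 %

72.6308 %


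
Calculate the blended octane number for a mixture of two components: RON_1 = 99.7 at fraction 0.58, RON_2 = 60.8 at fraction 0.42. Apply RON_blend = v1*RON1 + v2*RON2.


Linear blending: RON_blend = sum(vi * RONi)
Contribution 1: 0.58 * 99.7 = 57.826
Contribution 2: 0.42 * 60.8 = 25.536
RON_blend = 57.826 + 25.536 = 83.362

83.362


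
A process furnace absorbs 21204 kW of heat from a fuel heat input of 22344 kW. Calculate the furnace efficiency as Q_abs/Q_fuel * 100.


Furnace efficiency = Q_absorbed / Q_fuel * 100
= 21204 / 22344 * 100 = 94.90

94.90 %


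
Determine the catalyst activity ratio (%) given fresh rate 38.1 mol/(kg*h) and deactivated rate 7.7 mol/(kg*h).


Activity (%) = (rate_used / rate_fresh) * 100
rate_used = 7.7, rate_fresh = 38.1
= (7.7 / 38.1) * 100
= 0.2021 * 100 = 20.21

20.21 %


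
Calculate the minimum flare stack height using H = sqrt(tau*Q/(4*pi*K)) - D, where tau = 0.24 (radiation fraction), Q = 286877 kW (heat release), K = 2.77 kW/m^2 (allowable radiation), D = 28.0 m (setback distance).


tau*Q/(4*pi*K) = 0.24 * 286877 / (4 * pi * 2.77) = 1977.96
sqrt(1977.96) = 44.4743
H = 44.4743 - 28.0 = 16.47

16.47 m


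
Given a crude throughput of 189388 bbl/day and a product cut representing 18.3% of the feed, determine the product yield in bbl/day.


Crude throughput = 189388 bbl/day
Fraction yield = 18.3%
yield = throughput * fraction / 100
yield = 189388 * 18.3 / 100 = 34658.004

34658.004 bbl/day


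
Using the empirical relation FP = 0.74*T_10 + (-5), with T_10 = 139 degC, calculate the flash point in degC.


FP = 0.74 * 139 + (-5) = 97.86

97.86 degC


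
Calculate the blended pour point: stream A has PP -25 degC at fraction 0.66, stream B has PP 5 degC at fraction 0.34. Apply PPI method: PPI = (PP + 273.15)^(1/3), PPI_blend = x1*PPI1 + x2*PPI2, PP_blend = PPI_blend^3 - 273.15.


PPI_1 = (-25 + 273.15)^(1/3) = 6.284028
PPI_2 = (5 + 273.15)^(1/3) = 6.527693
PPI_blend = 0.66 * 6.284028 + 0.34 * 6.527693 = 6.366874
PP_blend = 6.366874^3 - 273.15 = 258.0945 - 273.15 = -15.06

-15.06 degC


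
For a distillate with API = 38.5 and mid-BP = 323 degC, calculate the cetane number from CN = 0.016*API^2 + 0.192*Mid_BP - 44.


CN = 0.016 * 38.5^2 + 0.192 * 323 - 44
CN = 23.716 + 62.016 - 44 = 41.732

41.732


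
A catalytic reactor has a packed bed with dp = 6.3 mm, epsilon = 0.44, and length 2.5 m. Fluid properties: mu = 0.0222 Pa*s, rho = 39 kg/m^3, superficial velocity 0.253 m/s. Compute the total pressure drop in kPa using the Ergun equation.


dp = 6.3 mm = 0.0063 m
Viscous term = 150*0.0222*0.253*(1-0.44)^2 / (0.0063^2*0.44^3) = 78145.1
Inertial term = 1.75*39*0.253^2*(1-0.44) / (0.0063*0.44^3) = 4558.62
dP/L = 78145.1 + 4558.62 = 82703.7 Pa/m
dP = 82703.7 * 2.5 / 1000 = 206.8 kPa

206.8 kPa


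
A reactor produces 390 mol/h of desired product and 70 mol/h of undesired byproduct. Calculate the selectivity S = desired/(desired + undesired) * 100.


Selectivity = desired / (desired + undesired) * 100
Total products = 390 + 70 = 460 mol/h
S = 390 / 460 * 100
= 0.8478 * 100
= 84.78 %

84.78 %


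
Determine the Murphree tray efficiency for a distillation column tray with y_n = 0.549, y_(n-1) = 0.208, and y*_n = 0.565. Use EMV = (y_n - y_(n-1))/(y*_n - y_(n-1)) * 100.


Murphree vapor efficiency: EMV = (y_n - y_(n-1)) / (y*_n - y_(n-1)) * 100
EMV = (0.549 - 0.208) / (0.565 - 0.208) * 100 = 0.341 / 0.357 * 100 = 95.52

95.52 %


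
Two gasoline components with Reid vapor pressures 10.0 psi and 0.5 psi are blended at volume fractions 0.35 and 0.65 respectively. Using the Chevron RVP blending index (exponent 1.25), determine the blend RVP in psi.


Chevron index: RVP_blend = (sum xi*RVPi^1.25)^(1/1.25)
RVP^1.25 terms: 0.35 * 10.0^1.25 + 0.65 * 0.5^1.25 = 6.49727
RVP_blend = 6.49727^(1/1.25) = 4.469

4.469 psi


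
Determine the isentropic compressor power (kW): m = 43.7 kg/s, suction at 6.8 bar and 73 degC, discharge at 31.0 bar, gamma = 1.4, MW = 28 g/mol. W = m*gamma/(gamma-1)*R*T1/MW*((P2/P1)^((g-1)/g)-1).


Isentropic work: W = m*(gamma/(gamma-1))*(R*T1/MW)*((P2/P1)^((gamma-1)/gamma) - 1)
T1 = 73 + 273.15 = 346.15 K
Pressure ratio = 31.0 / 6.8 = 4.55882
Exponent = (1.4 - 1)/1.4 = 0.285714
(P2/P1)^exp - 1 = 4.55882^0.285714 - 1 = 0.542565
W = 43.7 * 1.4 / 0.4 * 8.314 * 346.15 / 28 * 0.542565 = 8529

8529 kW


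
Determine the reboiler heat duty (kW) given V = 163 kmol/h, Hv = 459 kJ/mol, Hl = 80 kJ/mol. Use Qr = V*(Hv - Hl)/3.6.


Qr = 163 * (459 - 80) / 3.6 = 163 * 379 / 3.6 = 17160

17160 kW


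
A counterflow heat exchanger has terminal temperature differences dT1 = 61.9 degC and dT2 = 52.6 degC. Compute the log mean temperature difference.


LMTD = (dT1 - dT2) / ln(dT1/dT2)
= (61.9 - 52.6) / ln(61.9 / 52.6) = 9.3 / 0.162804 = 57.12

57.12 degC


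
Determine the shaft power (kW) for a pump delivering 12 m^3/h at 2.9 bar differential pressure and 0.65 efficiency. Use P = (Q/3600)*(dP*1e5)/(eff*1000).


Q = 12 / 3600 = 0.00333333 m^3/s
P = 0.00333333 * (2.9 * 1e5) / 0.65 / 1000 = 1.487

1.487 kW


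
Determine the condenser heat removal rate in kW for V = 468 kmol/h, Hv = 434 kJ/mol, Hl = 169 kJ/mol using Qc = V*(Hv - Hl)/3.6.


Qc = 468 * (434 - 169) / 3.6 = 468 * 265 / 3.6 = 34450

34450 kW


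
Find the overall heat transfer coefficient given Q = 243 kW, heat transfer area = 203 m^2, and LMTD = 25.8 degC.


From Q = U*A*LMTD, U = Q / (A * LMTD)
U = 243 / (203 * 25.8) = 243 / 5237.4 = 0.04640

0.04640 kW/(m^2*K)


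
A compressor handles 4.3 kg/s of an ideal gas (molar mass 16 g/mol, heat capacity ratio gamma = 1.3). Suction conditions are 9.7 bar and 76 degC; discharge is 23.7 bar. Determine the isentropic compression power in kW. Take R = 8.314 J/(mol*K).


Isentropic work: W = m*(gamma/(gamma-1))*(R*T1/MW)*((P2/P1)^((gamma-1)/gamma) - 1)
T1 = 76 + 273.15 = 349.15 K
Pressure ratio = 23.7 / 9.7 = 2.4433
Exponent = (1.3 - 1)/1.3 = 0.230769
(P2/P1)^exp - 1 = 2.4433^0.230769 - 1 = 0.228947
W = 4.3 * 1.3 / 0.3 * 8.314 * 349.15 / 16 * 0.228947 = 774.0

774.0 kW


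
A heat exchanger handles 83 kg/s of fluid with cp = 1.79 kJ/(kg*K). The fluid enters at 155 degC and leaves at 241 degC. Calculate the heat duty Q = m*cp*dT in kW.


Q = m_dot * cp * delta_T
delta_T = 241 - 155 = 86 K
Q = 83 * 1.79 * 86
= 148.57 * 86
= 12777.02 kW

12777.02 kW


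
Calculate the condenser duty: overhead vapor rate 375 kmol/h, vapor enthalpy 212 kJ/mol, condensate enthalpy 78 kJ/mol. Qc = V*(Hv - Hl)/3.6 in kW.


Qc = 375 * (212 - 78) / 3.6 = 375 * 134 / 3.6 = 13960

13960 kW


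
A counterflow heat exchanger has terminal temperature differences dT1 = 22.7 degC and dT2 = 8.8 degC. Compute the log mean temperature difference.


LMTD = (dT1 - dT2) / ln(dT1/dT2)
= (22.7 - 8.8) / ln(22.7 / 8.8) = 13.9 / 0.947613 = 14.67

14.67 degC


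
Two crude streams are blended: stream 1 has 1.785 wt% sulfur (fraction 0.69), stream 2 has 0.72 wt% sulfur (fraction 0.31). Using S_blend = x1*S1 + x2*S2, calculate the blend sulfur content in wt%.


Linear sulfur blending: S_blend = x1*S1 + x2*S2
Contribution 1: 0.69 * 1.785 = 1.23165 wt%
Contribution 2: 0.31 * 0.72 = 0.2232 wt%
S_blend = 1.23165 + 0.2232 = 1.45485

1.45485 wt%


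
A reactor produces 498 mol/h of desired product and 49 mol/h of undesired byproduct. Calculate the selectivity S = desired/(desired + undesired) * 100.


Selectivity = desired / (desired + undesired) * 100
Total products = 498 + 49 = 547 mol/h
S = 498 / 547 * 100
= 0.9104 * 100
= 91.04 %

91.04 %


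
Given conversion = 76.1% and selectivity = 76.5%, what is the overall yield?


Overall yield = conversion (%) * selectivity (%) / 100
Conversion = 76.1%, Selectivity = 76.5%
Y = 76.1 * 76.5 / 100
= 58.2165 %

58.2165 %


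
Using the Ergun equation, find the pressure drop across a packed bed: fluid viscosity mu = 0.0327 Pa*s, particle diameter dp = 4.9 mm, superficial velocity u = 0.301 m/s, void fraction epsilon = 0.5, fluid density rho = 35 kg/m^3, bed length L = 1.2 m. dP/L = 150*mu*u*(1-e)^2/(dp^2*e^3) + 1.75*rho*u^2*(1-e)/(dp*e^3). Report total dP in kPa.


dp = 4.9 mm = 0.0049 m
Viscous term = 150*0.0327*0.301*(1-0.5)^2 / (0.0049^2*0.5^3) = 122983
Inertial term = 1.75*35*0.301^2*(1-0.5) / (0.0049*0.5^3) = 4530.05
dP/L = 122983 + 4530.05 = 127513 Pa/m
dP = 127513 * 1.2 / 1000 = 153.0 kPa

153.0 kPa


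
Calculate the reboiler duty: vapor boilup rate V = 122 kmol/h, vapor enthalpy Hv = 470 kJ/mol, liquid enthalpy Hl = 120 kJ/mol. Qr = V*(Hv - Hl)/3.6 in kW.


Qr = 122 * (470 - 120) / 3.6 = 122 * 350 / 3.6 = 11860

11860 kW


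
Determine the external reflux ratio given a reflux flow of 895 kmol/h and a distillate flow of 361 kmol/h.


Reflux ratio definition: R = L / D (liquid returned / distillate withdrawn)
L = 895 kmol/h, D = 361 kmol/h
R = 895 / 361 = 2.479

2.479


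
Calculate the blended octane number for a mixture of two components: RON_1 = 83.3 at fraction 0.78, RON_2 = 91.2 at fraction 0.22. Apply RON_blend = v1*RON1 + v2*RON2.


Linear blending: RON_blend = sum(vi * RONi)
Contribution 1: 0.78 * 83.3 = 64.974
Contribution 2: 0.22 * 91.2 = 20.064
RON_blend = 64.974 + 20.064 = 85.038

85.038


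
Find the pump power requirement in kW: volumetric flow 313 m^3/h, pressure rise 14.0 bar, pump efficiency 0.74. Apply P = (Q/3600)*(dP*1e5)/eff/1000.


Q = 313 / 3600 = 0.0869444 m^3/s
P = 0.0869444 * (14.0 * 1e5) / 0.74 / 1000 = 164.5

164.5 kW


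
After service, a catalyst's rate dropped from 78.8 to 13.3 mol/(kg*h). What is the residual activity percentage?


Activity (%) = (rate_used / rate_fresh) * 100
rate_used = 13.3, rate_fresh = 78.8
= (13.3 / 78.8) * 100
= 0.1688 * 100 = 16.88

16.88 %


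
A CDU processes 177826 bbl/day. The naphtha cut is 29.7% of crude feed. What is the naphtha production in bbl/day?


Crude throughput = 177826 bbl/day
Fraction yield = 29.7%
yield = throughput * fraction / 100
yield = 177826 * 29.7 / 100 = 52814.322

52814.322 bbl/day


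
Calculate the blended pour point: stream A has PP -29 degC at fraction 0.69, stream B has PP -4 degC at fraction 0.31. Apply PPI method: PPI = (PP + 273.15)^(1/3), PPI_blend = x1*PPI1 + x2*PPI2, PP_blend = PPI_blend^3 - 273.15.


PPI_1 = (-29 + 273.15)^(1/3) = 6.25008
PPI_2 = (-4 + 273.15)^(1/3) = 6.456514
PPI_blend = 0.69 * 6.25008 + 0.31 * 6.456514 = 6.314075
PP_blend = 6.314075^3 - 273.15 = 251.7267 - 273.15 = -21.42

-21.42 degC


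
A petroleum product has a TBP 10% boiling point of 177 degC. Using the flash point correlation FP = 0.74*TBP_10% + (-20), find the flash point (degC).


FP = 0.74 * 177 + (-20) = 110.98

110.98 degC


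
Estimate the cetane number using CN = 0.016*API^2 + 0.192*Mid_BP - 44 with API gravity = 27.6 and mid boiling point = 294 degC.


CN = 0.016 * 27.6^2 + 0.192 * 294 - 44
CN = 12.18816 + 56.448 - 44 = 24.63616

24.63616


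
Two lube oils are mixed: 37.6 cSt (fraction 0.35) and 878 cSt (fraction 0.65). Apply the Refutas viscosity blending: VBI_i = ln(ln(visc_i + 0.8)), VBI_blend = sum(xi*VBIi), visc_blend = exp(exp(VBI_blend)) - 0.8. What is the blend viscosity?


Refutas method: VBN_i = 14.534*ln(ln(visc_i + 0.8)) + 10.975, blended linearly by mass fraction; since VBN is linear in VBI_i = ln(ln(visc_i + 0.8)) and the fractions sum to 1, blend VBI directly: visc = exp(exp(VBI_blend)) - 0.8
VBI_1 = ln(ln(37.6 + 0.8)) = 1.29419
VBI_2 = ln(ln(878 + 0.8)) = 1.91376
VBI_blend = 0.35 * 1.29419 + 0.65 * 1.91376 = 1.69691
visc_blend = exp(exp(1.69691)) - 0.8 = 233.6

233.6 cSt


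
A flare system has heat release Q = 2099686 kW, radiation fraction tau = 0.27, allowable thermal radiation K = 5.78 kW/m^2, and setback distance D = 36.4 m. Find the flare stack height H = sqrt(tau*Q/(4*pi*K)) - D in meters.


tau*Q/(4*pi*K) = 0.27 * 2099686 / (4 * pi * 5.78) = 7805.13
sqrt(7805.13) = 88.3466
H = 88.3466 - 36.4 = 51.95

51.95 m


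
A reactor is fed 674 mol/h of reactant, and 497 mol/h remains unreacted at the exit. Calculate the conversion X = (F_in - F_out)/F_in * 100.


X = (F_in - F_out) / F_in * 100
Moles reacted = 674 - 497 = 177
X = 177 / 674 * 100
= 0.2626 * 100
= 26.26 %

26.26 %


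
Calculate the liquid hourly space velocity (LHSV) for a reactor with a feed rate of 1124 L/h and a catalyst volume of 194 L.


LHSV = volumetric feed rate / catalyst volume
= 1124 L/h / 194 L
= 5.794 h^-1

5.794 h^-1


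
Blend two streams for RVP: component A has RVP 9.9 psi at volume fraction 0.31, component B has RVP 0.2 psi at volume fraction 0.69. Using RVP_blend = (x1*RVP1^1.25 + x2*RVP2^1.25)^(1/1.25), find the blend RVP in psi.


Chevron index: RVP_blend = (sum xi*RVPi^1.25)^(1/1.25)
RVP^1.25 terms: 0.31 * 9.9^1.25 + 0.69 * 0.2^1.25 = 5.53613
RVP_blend = 5.53613^(1/1.25) = 3.932

3.932 psi


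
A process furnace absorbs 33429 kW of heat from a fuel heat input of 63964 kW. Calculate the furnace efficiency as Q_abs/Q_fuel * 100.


Furnace efficiency = Q_absorbed / Q_fuel * 100
= 33429 / 63964 * 100 = 52.26

52.26 %


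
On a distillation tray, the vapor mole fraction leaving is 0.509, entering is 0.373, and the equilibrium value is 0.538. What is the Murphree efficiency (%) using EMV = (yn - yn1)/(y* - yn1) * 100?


Murphree vapor efficiency: EMV = (y_n - y_(n-1)) / (y*_n - y_(n-1)) * 100
EMV = (0.509 - 0.373) / (0.538 - 0.373) * 100 = 0.136 / 0.165 * 100 = 82.42

82.42 %


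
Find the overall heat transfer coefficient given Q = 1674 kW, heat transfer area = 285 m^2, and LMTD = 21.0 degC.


From Q = U*A*LMTD, U = Q / (A * LMTD)
U = 1674 / (285 * 21.0) = 1674 / 5985 = 0.2797

0.2797 kW/(m^2*K)


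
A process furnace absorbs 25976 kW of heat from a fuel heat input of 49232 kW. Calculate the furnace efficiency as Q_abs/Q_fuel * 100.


Furnace efficiency = Q_absorbed / Q_fuel * 100
= 25976 / 49232 * 100 = 52.76

52.76 %


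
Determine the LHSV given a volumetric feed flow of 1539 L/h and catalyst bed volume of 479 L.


LHSV = volumetric feed rate / catalyst volume
= 1539 L/h / 479 L
= 3.213 h^-1

3.213 h^-1


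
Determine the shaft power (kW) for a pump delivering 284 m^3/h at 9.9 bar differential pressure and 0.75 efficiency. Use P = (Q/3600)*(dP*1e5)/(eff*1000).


Q = 284 / 3600 = 0.0788889 m^3/s
P = 0.0788889 * (9.9 * 1e5) / 0.75 / 1000 = 104.1

104.1 kW


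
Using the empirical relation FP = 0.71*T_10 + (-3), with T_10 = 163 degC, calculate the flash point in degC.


FP = 0.71 * 163 + (-3) = 112.73

112.73 degC


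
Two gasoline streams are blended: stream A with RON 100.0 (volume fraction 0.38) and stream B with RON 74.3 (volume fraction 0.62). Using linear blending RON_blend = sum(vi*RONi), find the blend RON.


Linear blending: RON_blend = sum(vi * RONi)
Contribution 1: 0.38 * 100.0 = 38
Contribution 2: 0.62 * 74.3 = 46.066
RON_blend = 38 + 46.066 = 84.066

84.066


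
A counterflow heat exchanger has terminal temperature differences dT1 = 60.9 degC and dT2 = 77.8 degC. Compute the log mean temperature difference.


LMTD = (dT1 - dT2) / ln(dT1/dT2)
= (60.9 - 77.8) / ln(60.9 / 77.8) = -16.9 / -0.244908 = 69.01

69.01 degC


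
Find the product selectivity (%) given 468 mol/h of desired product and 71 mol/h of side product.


Selectivity = desired / (desired + undesired) * 100
Total products = 468 + 71 = 539 mol/h
S = 468 / 539 * 100
= 0.8683 * 100
= 86.83 %

86.83 %


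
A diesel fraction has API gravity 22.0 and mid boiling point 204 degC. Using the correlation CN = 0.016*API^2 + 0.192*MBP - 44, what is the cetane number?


CN = 0.016 * 22.0^2 + 0.192 * 204 - 44
CN = 7.744 + 39.168 - 44 = 2.912

2.912


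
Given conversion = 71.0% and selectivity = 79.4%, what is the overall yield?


Overall yield = conversion (%) * selectivity (%) / 100
Conversion = 71.0%, Selectivity = 79.4%
Y = 71.0 * 79.4 / 100
= 56.374 %

56.374 %


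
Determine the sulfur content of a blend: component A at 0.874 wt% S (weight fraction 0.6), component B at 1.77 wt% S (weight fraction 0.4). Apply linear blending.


Linear sulfur blending: S_blend = x1*S1 + x2*S2
Contribution 1: 0.6 * 0.874 = 0.5244 wt%
Contribution 2: 0.4 * 1.77 = 0.708 wt%
S_blend = 0.5244 + 0.708 = 1.2324

1.2324 wt%


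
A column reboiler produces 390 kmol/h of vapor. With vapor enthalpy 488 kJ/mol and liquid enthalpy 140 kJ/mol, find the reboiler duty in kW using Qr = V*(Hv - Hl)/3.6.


Qr = 390 * (488 - 140) / 3.6 = 390 * 348 / 3.6 = 37700

37700 kW


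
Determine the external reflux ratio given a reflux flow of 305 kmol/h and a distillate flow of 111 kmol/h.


Reflux ratio definition: R = L / D (liquid returned / distillate withdrawn)
L = 305 kmol/h, D = 111 kmol/h
R = 305 / 111 = 2.748

2.748


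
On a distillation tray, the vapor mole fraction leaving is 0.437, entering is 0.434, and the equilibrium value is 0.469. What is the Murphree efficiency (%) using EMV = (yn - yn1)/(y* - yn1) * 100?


Murphree vapor efficiency: EMV = (y_n - y_(n-1)) / (y*_n - y_(n-1)) * 100
EMV = (0.437 - 0.434) / (0.469 - 0.434) * 100 = 0.003 / 0.035 * 100 = 8.571

8.571 %


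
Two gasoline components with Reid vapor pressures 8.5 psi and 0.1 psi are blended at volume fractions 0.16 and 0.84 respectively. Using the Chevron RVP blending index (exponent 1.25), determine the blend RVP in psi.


Chevron index: RVP_blend = (sum xi*RVPi^1.25)^(1/1.25)
RVP^1.25 terms: 0.16 * 8.5^1.25 + 0.84 * 0.1^1.25 = 2.3694
RVP_blend = 2.3694^(1/1.25) = 1.994

1.994 psi


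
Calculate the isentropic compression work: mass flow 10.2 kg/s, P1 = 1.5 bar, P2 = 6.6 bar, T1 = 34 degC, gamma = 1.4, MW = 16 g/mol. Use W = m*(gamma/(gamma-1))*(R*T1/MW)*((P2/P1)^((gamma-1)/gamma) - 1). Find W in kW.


Isentropic work: W = m*(gamma/(gamma-1))*(R*T1/MW)*((P2/P1)^((gamma-1)/gamma) - 1)
T1 = 34 + 273.15 = 307.15 K
Pressure ratio = 6.6 / 1.5 = 4.4
Exponent = (1.4 - 1)/1.4 = 0.285714
(P2/P1)^exp - 1 = 4.4^0.285714 - 1 = 0.527015
W = 10.2 * 1.4 / 0.4 * 8.314 * 307.15 / 16 * 0.527015 = 3003

3003 kW


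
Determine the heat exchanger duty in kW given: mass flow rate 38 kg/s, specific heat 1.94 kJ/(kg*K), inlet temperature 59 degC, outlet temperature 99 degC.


Q = m_dot * cp * delta_T
delta_T = 99 - 59 = 40 K
Q = 38 * 1.94 * 40
= 73.72 * 40
= 2948.8 kW

2948.8 kW


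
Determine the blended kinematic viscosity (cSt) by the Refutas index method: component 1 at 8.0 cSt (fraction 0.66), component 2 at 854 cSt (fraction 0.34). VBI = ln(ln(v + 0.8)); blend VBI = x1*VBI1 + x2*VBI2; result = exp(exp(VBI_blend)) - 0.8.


Refutas method: VBN_i = 14.534*ln(ln(visc_i + 0.8)) + 10.975, blended linearly by mass fraction; since VBN is linear in VBI_i = ln(ln(visc_i + 0.8)) and the fractions sum to 1, blend VBI directly: visc = exp(exp(VBI_blend)) - 0.8
VBI_1 = ln(ln(8.0 + 0.8)) = 0.776915
VBI_2 = ln(ln(854 + 0.8)) = 1.90967
VBI_blend = 0.66 * 0.776915 + 0.34 * 1.90967 = 1.16205
visc_blend = exp(exp(1.16205)) - 0.8 = 23.65

23.65 cSt


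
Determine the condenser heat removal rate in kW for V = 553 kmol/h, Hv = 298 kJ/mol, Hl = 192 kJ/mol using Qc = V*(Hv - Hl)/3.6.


Qc = 553 * (298 - 192) / 3.6 = 553 * 106 / 3.6 = 16280

16280 kW


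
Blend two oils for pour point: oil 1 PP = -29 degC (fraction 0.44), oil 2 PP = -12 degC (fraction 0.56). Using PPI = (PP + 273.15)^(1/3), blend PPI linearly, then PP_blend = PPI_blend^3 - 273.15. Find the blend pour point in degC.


PPI_1 = (-29 + 273.15)^(1/3) = 6.25008
PPI_2 = (-12 + 273.15)^(1/3) = 6.391901
PPI_blend = 0.44 * 6.25008 + 0.56 * 6.391901 = 6.3295
PP_blend = 6.3295^3 - 273.15 = 253.576 - 273.15 = -19.57

-19.57 degC


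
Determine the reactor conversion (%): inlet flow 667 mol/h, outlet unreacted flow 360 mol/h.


X = (F_in - F_out) / F_in * 100
Moles reacted = 667 - 360 = 307
X = 307 / 667 * 100
= 0.4603 * 100
= 46.03 %

46.03 %


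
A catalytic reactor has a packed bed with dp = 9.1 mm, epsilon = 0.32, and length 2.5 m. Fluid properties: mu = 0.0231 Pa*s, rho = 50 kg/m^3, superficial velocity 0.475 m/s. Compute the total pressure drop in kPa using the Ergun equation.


dp = 9.1 mm = 0.0091 m
Viscous term = 150*0.0231*0.475*(1-0.32)^2 / (0.0091^2*0.32^3) = 280467
Inertial term = 1.75*50*0.475^2*(1-0.32) / (0.0091*0.32^3) = 45020.8
dP/L = 280467 + 45020.8 = 325488 Pa/m
dP = 325488 * 2.5 / 1000 = 813.7 kPa

813.7 kPa


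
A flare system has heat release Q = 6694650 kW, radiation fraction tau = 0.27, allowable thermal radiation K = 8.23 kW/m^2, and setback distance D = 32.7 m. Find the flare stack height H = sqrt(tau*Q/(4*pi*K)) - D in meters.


tau*Q/(4*pi*K) = 0.27 * 6694650 / (4 * pi * 8.23) = 17477.6
sqrt(17477.6) = 132.203
H = 132.203 - 32.7 = 99.50

99.50 m


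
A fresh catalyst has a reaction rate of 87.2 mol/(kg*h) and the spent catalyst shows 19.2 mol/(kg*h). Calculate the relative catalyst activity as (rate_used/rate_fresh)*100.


Activity (%) = (rate_used / rate_fresh) * 100
rate_used = 19.2, rate_fresh = 87.2
= (19.2 / 87.2) * 100
= 0.2202 * 100 = 22.02

22.02 %


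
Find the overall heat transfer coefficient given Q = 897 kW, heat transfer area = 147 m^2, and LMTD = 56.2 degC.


From Q = U*A*LMTD, U = Q / (A * LMTD)
U = 897 / (147 * 56.2) = 897 / 8261.4 = 0.1086

0.1086 kW/(m^2*K)


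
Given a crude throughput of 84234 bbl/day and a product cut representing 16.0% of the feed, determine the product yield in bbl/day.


Crude throughput = 84234 bbl/day
Fraction yield = 16.0%
yield = throughput * fraction / 100
yield = 84234 * 16.0 / 100 = 13477.44

13477.44 bbl/day


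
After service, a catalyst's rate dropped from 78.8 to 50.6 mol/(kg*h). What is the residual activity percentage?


Activity (%) = (rate_used / rate_fresh) * 100
rate_used = 50.6, rate_fresh = 78.8
= (50.6 / 78.8) * 100
= 0.6421 * 100 = 64.21

64.21 %


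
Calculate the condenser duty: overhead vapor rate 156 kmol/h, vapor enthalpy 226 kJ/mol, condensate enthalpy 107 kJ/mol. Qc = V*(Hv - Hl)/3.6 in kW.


Qc = 156 * (226 - 107) / 3.6 = 156 * 119 / 3.6 = 5157

5157 kW


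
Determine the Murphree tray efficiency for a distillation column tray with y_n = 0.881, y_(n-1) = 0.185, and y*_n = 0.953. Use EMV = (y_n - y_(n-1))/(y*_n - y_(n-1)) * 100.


Murphree vapor efficiency: EMV = (y_n - y_(n-1)) / (y*_n - y_(n-1)) * 100
EMV = (0.881 - 0.185) / (0.953 - 0.185) * 100 = 0.696 / 0.768 * 100 = 90.62

90.62 %


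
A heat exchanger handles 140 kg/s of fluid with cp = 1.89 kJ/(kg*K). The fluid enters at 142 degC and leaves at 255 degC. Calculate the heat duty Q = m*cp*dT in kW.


Q = m_dot * cp * delta_T
delta_T = 255 - 142 = 113 K
Q = 140 * 1.89 * 113
= 264.6 * 113
= 29899.8 kW

29899.8 kW
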